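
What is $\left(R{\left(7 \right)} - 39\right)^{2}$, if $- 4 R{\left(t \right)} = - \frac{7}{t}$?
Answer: $\frac{24025}{16} \approx 1501.6$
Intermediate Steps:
$R{\left(t \right)} = \frac{7}{4 t}$ ($R{\left(t \right)} = - \frac{\left(-7\right) \frac{1}{t}}{4} = \frac{7}{4 t}$)
$\left(R{\left(7 \right)} - 39\right)^{2} = \left(\frac{7}{4 \cdot 7} - 39\right)^{2} = \left(\frac{7}{4} \cdot \frac{1}{7} - 39\right)^{2} = \left(\frac{1}{4} - 39\right)^{2} = \left(- \frac{155}{4}\right)^{2} = \frac{24025}{16}$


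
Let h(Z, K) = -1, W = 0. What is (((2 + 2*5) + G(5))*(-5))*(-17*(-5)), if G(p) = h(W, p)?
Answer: -4675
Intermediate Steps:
G(p) = -1
(((2 + 2*5) + G(5))*(-5))*(-17*(-5)) = (((2 + 2*5) - 1)*(-5))*(-17*(-5)) = (((2 + 10) - 1)*(-5))*85 = ((12 - 1)*(-5))*85 = (11*(-5))*85 = -55*85 = -4675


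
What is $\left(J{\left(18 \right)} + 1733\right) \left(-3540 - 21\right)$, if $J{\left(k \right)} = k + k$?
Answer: $-6299409$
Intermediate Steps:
$J{\left(k \right)} = 2 k$
$\left(J{\left(18 \right)} + 1733\right) \left(-3540 - 21\right) = \left(2 \cdot 18 + 1733\right) \left(-3540 - 21\right) = \left(36 + 1733\right) \left(-3561\right) = 1769 \left(-3561\right) = -6299409$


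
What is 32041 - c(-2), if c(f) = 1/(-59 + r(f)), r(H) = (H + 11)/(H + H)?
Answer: 7850049/245 ≈ 32041.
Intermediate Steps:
r(H) = (11 + H)/(2*H) (r(H) = (11 + H)/((2*H)) = (11 + H)*(1/(2*H)) = (11 + H)/(2*H))
c(f) = 1/(-59 + (11 + f)/(2*f))
32041 - c(-2) = 32041 - (-2)*(-2)/(-11 + 117*(-2)) = 32041 - (-2)*(-2)/(-11 - 234) = 32041 - (-2)*(-2)/(-245) = 32041 - (-2)*(-2)*(-1)/245 = 32041 - 1*(-4/245) = 32041 + 4/245 = 7850049/245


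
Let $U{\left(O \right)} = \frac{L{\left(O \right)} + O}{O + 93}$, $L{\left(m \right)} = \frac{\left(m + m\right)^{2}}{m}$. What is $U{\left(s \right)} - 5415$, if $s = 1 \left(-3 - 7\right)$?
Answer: $- \frac{449495}{83} \approx -5415.6$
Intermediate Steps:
$L{\left(m \right)} = 4 m$ ($L{\left(m \right)} = \frac{\left(2 m\right)^{2}}{m} = \frac{4 m^{2}}{m} = 4 m$)
$s = -10$ ($s = 1 \left(-10\right) = -10$)
$U{\left(O \right)} = \frac{5 O}{93 + O}$ ($U{\left(O \right)} = \frac{4 O + O}{O + 93} = \frac{5 O}{93 + O}$)
$U{\left(s \right)} - 5415 = 5 \left(-10\right) \frac{1}{93 - 10} - 5415 = 5 \left(-10\right) \frac{1}{83} - 5415 = - \frac{50}{83} - 5415 = - \frac{449495}{83}$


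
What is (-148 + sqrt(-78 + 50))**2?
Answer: 21876 - 592*I*sqrt(7) ≈ 21876.0 - 1566.3*I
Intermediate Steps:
(-148 + sqrt(-78 + 50))**2 = (-148 + sqrt(-28))**2 = (-148 + 2*I*sqrt(7))**2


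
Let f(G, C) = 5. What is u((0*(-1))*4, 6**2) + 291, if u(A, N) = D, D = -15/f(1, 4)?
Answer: 288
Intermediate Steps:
D = -3 (D = -15/5 = -15*1/5 = -3)
u(A, N) = -3
u((0*(-1))*4, 6**2) + 291 = -3 + 291 = 288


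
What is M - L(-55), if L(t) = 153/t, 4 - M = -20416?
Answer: 1123253/55 ≈ 20423.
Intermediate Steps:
M = 20420 (M = 4 - 1*(-20416) = 4 + 20416 = 20420)
M - L(-55) = 20420 - 153/(-55) = 20420 - 153*(-1)/55 = 20420 - 1*(-153/55) = 20420 + 153/55 = 1123253/55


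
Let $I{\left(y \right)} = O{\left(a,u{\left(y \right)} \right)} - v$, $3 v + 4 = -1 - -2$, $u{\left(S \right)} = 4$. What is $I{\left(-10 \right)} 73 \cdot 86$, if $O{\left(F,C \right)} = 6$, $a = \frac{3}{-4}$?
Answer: $43946$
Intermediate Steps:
$a = - \frac{3}{4}$ ($a = 3 \left(- \frac{1}{4}\right) = - \frac{3}{4} \approx -0.75$)
$v = -1$ ($v = - \frac{4}{3} + \frac{-1 - -2}{3} = - \frac{4}{3} + \frac{-1 + 2}{3} = - \frac{4}{3} + \frac{1}{3} \cdot 1 = - \frac{4}{3} + \frac{1}{3} = -1$)
$I{\left(y \right)} = 7$ ($I{\left(y \right)} = 6 - -1 = 6 + 1 = 7$)
$I{\left(-10 \right)} 73 \cdot 86 = 7 \cdot 73 \cdot 86 = 511 \cdot 86 = 43946$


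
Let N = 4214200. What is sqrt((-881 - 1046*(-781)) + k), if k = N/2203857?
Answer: sqrt(440392018203554845)/734619 ≈ 903.35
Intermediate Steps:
k = 4214200/2203857 ≈ 1.9122
sqrt((-881 - 1046*(-781)) + k) = sqrt((-881 - 1046*(-781)) + 4214200/2203857) = sqrt((-881 + 816926) + 4214200/2203857) = sqrt(816045 + 4214200/2203857) = sqrt(1798450699765/2203857) = sqrt(440392018203554845)/734619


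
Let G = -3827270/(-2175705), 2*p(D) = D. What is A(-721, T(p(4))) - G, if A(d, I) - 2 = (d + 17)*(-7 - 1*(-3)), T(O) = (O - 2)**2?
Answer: 1225461884/435141 ≈ 2816.2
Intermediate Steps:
p(D) = D/2
G = 765454/435141 (G = -3827270*(-1/2175705) = 765454/435141 ≈ 1.7591)
T(O) = (-2 + O)**2
A(d, I) = -66 - 4*d (A(d, I) = 2 + (d + 17)*(-7 - 1*(-3)) = 2 + (17 + d)*(-7 + 3) = 2 + (17 + d)*(-4) = 2 + (-68 - 4*d) = -66 - 4*d)
A(-721, T(p(4))) - G = (-66 - 4*(-721)) - 1*765454/435141 = (-66 + 2884) - 765454/435141 = 2818 - 765454/435141 = 1225461884/435141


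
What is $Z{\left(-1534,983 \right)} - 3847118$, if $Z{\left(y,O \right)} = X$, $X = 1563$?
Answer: $-3845555$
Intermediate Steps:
$Z{\left(y,O \right)} = 1563$
$Z{\left(-1534,983 \right)} - 3847118 = 1563 - 3847118 = -3845555$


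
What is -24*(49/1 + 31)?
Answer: -1920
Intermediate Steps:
-24*(49/1 + 31) = -24*(49*1 + 31) = -24*(49 + 31) = -24*80 = -1920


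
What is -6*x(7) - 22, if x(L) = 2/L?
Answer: -166/7 ≈ -23.714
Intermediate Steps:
-6*x(7) - 22 = -12/7 - 22 = -166/7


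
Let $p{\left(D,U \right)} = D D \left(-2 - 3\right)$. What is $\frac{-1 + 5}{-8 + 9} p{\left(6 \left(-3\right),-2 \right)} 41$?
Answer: $-265680$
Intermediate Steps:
$p{\left(D,U \right)} = - 5 D^{2}$ ($p{\left(D,U \right)} = D^{2} \left(-5\right) = - 5 D^{2}$)
$\frac{-1 + 5}{-8 + 9} p{\left(6 \left(-3\right),-2 \right)} 41 = \frac{-1 + 5}{-8 + 9} \left(- 5 \left(6 \left(-3\right)\right)^{2}\right) 41 = \frac{4}{1} \left(- 5 \left(-18\right)^{2}\right) 41 = 4 \cdot 1 \left(\left(-5\right) 324\right) 41 = 4 \left(-1620\right) 41 = \left(-6480\right) 41 = -265680$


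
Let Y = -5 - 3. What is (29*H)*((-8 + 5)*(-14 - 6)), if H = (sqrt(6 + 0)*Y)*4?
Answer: -55680*sqrt(6) ≈ -1.3639e+5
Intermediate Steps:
Y = -8
H = -32*sqrt(6) (H = (sqrt(6 + 0)*(-8))*4 = (sqrt(6)*(-8))*4 = -8*sqrt(6)*4 = -32*sqrt(6) ≈ -78.384)
(29*H)*((-8 + 5)*(-14 - 6)) = (29*(-32*sqrt(6)))*((-8 + 5)*(-14 - 6)) = (-928*sqrt(6))*(-3*(-20)) = -928*sqrt(6)*60 = -55680*sqrt(6)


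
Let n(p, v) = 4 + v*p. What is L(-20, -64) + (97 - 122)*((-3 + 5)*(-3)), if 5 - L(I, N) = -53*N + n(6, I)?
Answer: -3121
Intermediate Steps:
n(p, v) = 4 + p*v
L(I, N) = 1 - 6*I + 53*N (L(I, N) = 5 - (-53*N + (4 + 6*I)) = 5 - (4 - 53*N + 6*I) = 5 + (-4 - 6*I + 53*N) = 1 - 6*I + 53*N)
L(-20, -64) + (97 - 122)*((-3 + 5)*(-3)) = (1 - 6*(-20) + 53*(-64)) + (97 - 122)*((-3 + 5)*(-3)) = (1 + 120 - 3392) - 50*(-3) = -3271 - 25*(-6) = -3271 + 150 = -3121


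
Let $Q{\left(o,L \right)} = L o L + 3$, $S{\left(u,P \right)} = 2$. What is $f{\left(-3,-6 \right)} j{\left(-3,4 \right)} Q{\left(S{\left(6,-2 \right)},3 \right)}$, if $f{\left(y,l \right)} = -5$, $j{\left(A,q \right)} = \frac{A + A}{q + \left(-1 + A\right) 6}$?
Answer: $- \frac{63}{2} \approx -31.5$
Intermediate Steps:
$j{\left(A,q \right)} = \frac{2 A}{-6 + q + 6 A}$ ($j{\left(A,q \right)} = \frac{2 A}{q + \left(-6 + 6 A\right)} = \frac{2 A}{-6 + q + 6 A}$)
$Q{\left(o,L \right)} = 3 + o L^{2}$ ($Q{\left(o,L \right)} = o L^{2} + 3 = 3 + o L^{2}$)
$f{\left(-3,-6 \right)} j{\left(-3,4 \right)} Q{\left(S{\left(6,-2 \right)},3 \right)} = - 5 \cdot 2 \left(-3\right) \frac{1}{-6 + 4 + 6 \left(-3\right)} \left(3 + 2 \cdot 3^{2}\right) = - 5 \cdot 2 \left(-3\right) \frac{1}{-6 + 4 - 18} \left(3 + 2 \cdot 9\right) = - 5 \cdot 2 \left(-3\right) \frac{1}{-20} \left(3 + 18\right) = - 5 \cdot 2 \left(-3\right) \left(- \frac{1}{20}\right) 21 = \left(-5\right) \frac{3}{10} \cdot 21 = \left(- \frac{3}{2}\right) 21 = - \frac{63}{2}$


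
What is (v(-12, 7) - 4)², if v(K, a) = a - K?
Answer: 225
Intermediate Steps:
(v(-12, 7) - 4)² = ((7 - 1*(-12)) - 4)² = ((7 + 12) - 4)² = (19 - 4)² = 15² = 225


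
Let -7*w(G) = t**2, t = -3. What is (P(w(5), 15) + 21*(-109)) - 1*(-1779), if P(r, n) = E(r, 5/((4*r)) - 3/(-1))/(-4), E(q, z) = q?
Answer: -14271/28 ≈ -509.68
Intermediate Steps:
w(G) = -9/7 (w(G) = -1/7*(-3)**2 = -1/7*9 = -9/7)
P(r, n) = -r/4 (P(r, n) = r/(-4) = r*(-1/4) = -r/4)
(P(w(5), 15) + 21*(-109)) - 1*(-1779) = (-1/4*(-9/7) + 21*(-109)) - 1*(-1779) = (9/28 - 2289) + 1779 = -64083/28 + 1779 = -14271/28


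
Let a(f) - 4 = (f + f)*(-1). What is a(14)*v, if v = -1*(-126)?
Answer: -3024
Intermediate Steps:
v = 126
a(f) = 4 - 2*f (a(f) = 4 + (f + f)*(-1) = 4 + (2*f)*(-1) = 4 - 2*f)
a(14)*v = (4 - 2*14)*126 = (4 - 28)*126 = -24*126 = -3024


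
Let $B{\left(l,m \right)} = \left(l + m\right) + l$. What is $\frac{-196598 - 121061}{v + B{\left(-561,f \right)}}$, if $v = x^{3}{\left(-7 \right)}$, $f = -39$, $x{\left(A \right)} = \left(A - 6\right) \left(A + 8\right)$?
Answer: $\frac{317659}{3358} \approx 94.598$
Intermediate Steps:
$x{\left(A \right)} = \left(-6 + A\right) \left(8 + A\right)$
$B{\left(l,m \right)} = m + 2 l$
$v = -2197$ ($v = \left(-48 + \left(-7\right)^{2} + 2 \left(-7\right)\right)^{3} = \left(-48 + 49 - 14\right)^{3} = \left(-13\right)^{3} = -2197$)
$\frac{-196598 - 121061}{v + B{\left(-561,f \right)}} = \frac{-196598 - 121061}{-2197 + \left(-39 + 2 \left(-561\right)\right)} = - \frac{317659}{-2197 - 1161} = - \frac{317659}{-3358} = \left(-317659\right) \left(- \frac{1}{3358}\right) = \frac{317659}{3358}$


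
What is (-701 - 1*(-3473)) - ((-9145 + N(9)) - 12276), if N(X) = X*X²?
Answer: 23464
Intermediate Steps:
N(X) = X³
(-701 - 1*(-3473)) - ((-9145 + N(9)) - 12276) = (-701 - 1*(-3473)) - ((-9145 + 9³) - 12276) = (-701 + 3473) - ((-9145 + 729) - 12276) = 2772 - (-8416 - 12276) = 2772 - 1*(-20692) = 2772 + 20692 = 23464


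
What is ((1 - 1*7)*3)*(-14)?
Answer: 252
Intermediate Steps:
((1 - 1*7)*3)*(-14) = ((1 - 7)*3)*(-14) = -6*3*(-14) = -18*(-14) = 252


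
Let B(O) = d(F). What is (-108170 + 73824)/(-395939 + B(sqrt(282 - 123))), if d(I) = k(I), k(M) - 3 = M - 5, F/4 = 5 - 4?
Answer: 34346/395937 ≈ 0.086746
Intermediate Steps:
F = 4 (F = 4*(5 - 4) = 4*1 = 4)
k(M) = -2 + M (k(M) = 3 + (M - 5) = 3 + (-5 + M) = -2 + M)
d(I) = -2 + I
B(O) = 2 (B(O) = -2 + 4 = 2)
(-108170 + 73824)/(-395939 + B(sqrt(282 - 123))) = (-108170 + 73824)/(-395939 + 2) = -34346/(-395937) = -34346*(-1/395937) = 34346/395937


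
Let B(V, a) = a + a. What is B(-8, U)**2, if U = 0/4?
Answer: 0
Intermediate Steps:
U = 0 (U = 0*(1/4) = 0)
B(V, a) = 2*a
B(-8, U)**2 = (2*0)**2 = 0**2 = 0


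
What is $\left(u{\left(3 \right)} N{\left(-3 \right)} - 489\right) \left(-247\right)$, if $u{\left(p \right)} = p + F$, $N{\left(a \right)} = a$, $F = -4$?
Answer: $120042$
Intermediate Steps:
$u{\left(p \right)} = -4 + p$ ($u{\left(p \right)} = p - 4 = -4 + p$)
$\left(u{\left(3 \right)} N{\left(-3 \right)} - 489\right) \left(-247\right) = \left(\left(-4 + 3\right) \left(-3\right) - 489\right) \left(-247\right) = \left(\left(-1\right) \left(-3\right) - 489\right) \left(-247\right) = \left(3 - 489\right) \left(-247\right) = \left(-486\right) \left(-247\right) = 120042$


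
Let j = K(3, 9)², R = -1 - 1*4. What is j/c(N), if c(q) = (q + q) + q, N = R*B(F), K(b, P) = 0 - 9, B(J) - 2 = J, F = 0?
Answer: -27/10 ≈ -2.7000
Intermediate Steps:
B(J) = 2 + J
K(b, P) = -9
R = -5 (R = -1 - 4 = -5)
j = 81 (j = (-9)² = 81)
N = -10 (N = -5*(2 + 0) = -5*2 = -10)
c(q) = 3*q (c(q) = 2*q + q = 3*q)
j/c(N) = 81/((3*(-10))) = 81/(-30) = 81*(-1/30) = -27/10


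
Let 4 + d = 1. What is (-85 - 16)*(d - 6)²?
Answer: -8181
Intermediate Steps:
d = -3 (d = -4 + 1 = -3)
(-85 - 16)*(d - 6)² = (-85 - 16)*(-3 - 6)² = -101*(-9)² = -101*81 = -8181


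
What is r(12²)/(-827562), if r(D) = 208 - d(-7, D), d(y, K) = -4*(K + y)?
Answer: -126/137927 ≈ -0.00091353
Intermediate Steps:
d(y, K) = -4*K - 4*y
r(D) = 180 + 4*D (r(D) = 208 - (-4*D - 4*(-7)) = 208 - (-4*D + 28) = 208 - (28 - 4*D) = 208 + (-28 + 4*D) = 180 + 4*D)
r(12²)/(-827562) = (180 + 4*12²)/(-827562) = (180 + 4*144)*(-1/827562) = (180 + 576)*(-1/827562) = 756*(-1/827562) = -126/137927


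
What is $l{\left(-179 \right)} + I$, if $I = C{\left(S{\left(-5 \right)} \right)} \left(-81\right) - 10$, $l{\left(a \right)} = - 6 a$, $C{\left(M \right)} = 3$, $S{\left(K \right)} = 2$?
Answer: $821$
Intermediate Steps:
$I = -253$ ($I = 3 \left(-81\right) - 10 = -243 - 10 = -253$)
$l{\left(-179 \right)} + I = \left(-6\right) \left(-179\right) - 253 = 1074 - 253 = 821$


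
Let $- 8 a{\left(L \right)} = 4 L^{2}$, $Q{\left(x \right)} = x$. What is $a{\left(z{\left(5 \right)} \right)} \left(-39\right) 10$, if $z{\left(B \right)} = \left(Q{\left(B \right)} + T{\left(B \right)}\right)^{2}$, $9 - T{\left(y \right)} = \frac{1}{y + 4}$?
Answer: $\frac{15869140625}{2187} \approx 7.2561 \cdot 10^{6}$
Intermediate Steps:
$T{\left(y \right)} = 9 - \frac{1}{4 + y}$ ($T{\left(y \right)} = 9 - \frac{1}{y + 4} = 9 - \frac{1}{4 + y}$)
$z{\left(B \right)} = \left(B + \frac{35 + 9 B}{4 + B}\right)^{2}$
$a{\left(L \right)} = - \frac{L^{2}}{2}$ ($a{\left(L \right)} = - \frac{4 L^{2}}{8} = - \frac{L^{2}}{2}$)
$a{\left(z{\left(5 \right)} \right)} \left(-39\right) 10 = - \frac{\left(\frac{\left(35 + 5^{2} + 13 \cdot 5\right)^{2}}{\left(4 + 5\right)^{2}}\right)^{2}}{2} \left(-39\right) 10 = - \frac{\left(\frac{\left(35 + 25 + 65\right)^{2}}{81}\right)^{2}}{2} \left(-39\right) 10 = - \frac{\left(\frac{125^{2}}{81}\right)^{2}}{2} \left(-39\right) 10 = - \frac{\left(\frac{1}{81} \cdot 15625\right)^{2}}{2} \left(-39\right) 10 = - \frac{\left(\frac{15625}{81}\right)^{2}}{2} \left(-39\right) 10 = \left(- \frac{1}{2}\right) \frac{244140625}{6561} \left(-39\right) 10 = \left(- \frac{244140625}{13122}\right) \left(-39\right) 10 = \frac{3173828125}{4374} \cdot 10 = \frac{15869140625}{2187}$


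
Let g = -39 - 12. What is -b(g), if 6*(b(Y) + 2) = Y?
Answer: 21/2 ≈ 10.500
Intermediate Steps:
g = -51
b(Y) = -2 + Y/6
-b(g) = -(-2 + (⅙)*(-51)) = -(-2 - 17/2) = -1*(-21/2) = 21/2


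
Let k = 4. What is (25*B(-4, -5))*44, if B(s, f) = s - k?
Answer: -8800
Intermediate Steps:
B(s, f) = -4 + s (B(s, f) = s - 1*4 = s - 4 = -4 + s)
(25*B(-4, -5))*44 = (25*(-4 - 4))*44 = (25*(-8))*44 = -200*44 = -8800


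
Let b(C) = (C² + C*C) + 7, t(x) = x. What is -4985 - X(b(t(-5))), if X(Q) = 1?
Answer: -4986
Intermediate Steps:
b(C) = 7 + 2*C² (b(C) = (C² + C²) + 7 = 2*C² + 7 = 7 + 2*C²)
-4985 - X(b(t(-5))) = -4985 - 1*1 = -4985 - 1 = -4986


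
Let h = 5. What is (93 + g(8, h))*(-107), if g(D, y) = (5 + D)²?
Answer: -28034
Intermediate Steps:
(93 + g(8, h))*(-107) = (93 + (5 + 8)²)*(-107) = (93 + 13²)*(-107) = (93 + 169)*(-107) = 262*(-107) = -28034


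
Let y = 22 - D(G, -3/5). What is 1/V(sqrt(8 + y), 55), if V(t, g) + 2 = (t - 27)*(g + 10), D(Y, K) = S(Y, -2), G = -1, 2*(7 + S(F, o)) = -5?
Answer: -3514/5840323 - 65*sqrt(158)/5840323 ≈ -0.00074157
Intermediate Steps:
S(F, o) = -19/2 (S(F, o) = -7 + (1/2)*(-5) = -7 - 5/2 = -19/2)
D(Y, K) = -19/2
y = 63/2 (y = 22 - 1*(-19/2) = 22 + 19/2 = 63/2 ≈ 31.500)
V(t, g) = -2 + (-27 + t)*(10 + g) (V(t, g) = -2 + (t - 27)*(g + 10) = -2 + (-27 + t)*(10 + g))
1/V(sqrt(8 + y), 55) = 1/(-272 - 27*55 + 10*sqrt(8 + 63/2) + 55*sqrt(8 + 63/2)) = 1/(-272 - 1485 + 10*sqrt(79/2) + 55*sqrt(79/2)) = 1/(-272 - 1485 + 10*(sqrt(158)/2) + 55*(sqrt(158)/2)) = 1/(-272 - 1485 + 5*sqrt(158) + 55*sqrt(158)/2) = 1/(-1757 + 65*sqrt(158)/2)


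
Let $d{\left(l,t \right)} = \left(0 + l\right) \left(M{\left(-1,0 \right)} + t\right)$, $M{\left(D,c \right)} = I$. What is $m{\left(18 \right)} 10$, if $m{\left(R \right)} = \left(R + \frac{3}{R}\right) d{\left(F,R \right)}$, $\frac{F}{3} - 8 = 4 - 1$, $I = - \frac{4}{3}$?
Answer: $\frac{299750}{3} \approx 99917.0$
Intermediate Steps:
$I = - \frac{4}{3}$ ($I = \left(-4\right) \frac{1}{3} = - \frac{4}{3} \approx -1.3333$)
$M{\left(D,c \right)} = - \frac{4}{3}$
$F = 33$ ($F = 24 + 3 \left(4 - 1\right) = 24 + 3 \cdot 3 = 24 + 9 = 33$)
$d{\left(l,t \right)} = l \left(- \frac{4}{3} + t\right)$ ($d{\left(l,t \right)} = \left(0 + l\right) \left(- \frac{4}{3} + t\right) = l \left(- \frac{4}{3} + t\right)$)
$m{\left(R \right)} = \left(-44 + 33 R\right) \left(R + \frac{3}{R}\right)$ ($m{\left(R \right)} = \left(R + \frac{3}{R}\right) \frac{1}{3} \cdot 33 \left(-4 + 3 R\right) = \left(R + \frac{3}{R}\right) \left(-44 + 33 R\right) = \left(-44 + 33 R\right) \left(R + \frac{3}{R}\right)$)
$m{\left(18 \right)} 10 = \frac{11 \left(-4 + 3 \cdot 18\right) \left(3 + 18^{2}\right)}{18} \cdot 10 = 11 \cdot \frac{1}{18} \left(-4 + 54\right) \left(3 + 324\right) 10 = 11 \cdot \frac{1}{18} \cdot 50 \cdot 327 \cdot 10 = \frac{29975}{3} \cdot 10 = \frac{299750}{3}$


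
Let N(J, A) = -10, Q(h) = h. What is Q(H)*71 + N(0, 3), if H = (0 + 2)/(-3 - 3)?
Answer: -101/3 ≈ -33.667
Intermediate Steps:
H = -1/3 (H = 2/(-6) = 2*(-1/6) = -1/3 ≈ -0.33333)
Q(H)*71 + N(0, 3) = -1/3*71 - 10 = -71/3 - 10 = -101/3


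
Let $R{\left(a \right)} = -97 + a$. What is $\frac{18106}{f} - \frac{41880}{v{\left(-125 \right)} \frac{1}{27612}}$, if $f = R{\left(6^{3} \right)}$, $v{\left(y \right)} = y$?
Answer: $\frac{27522547978}{2975} \approx 9.2513 \cdot 10^{6}$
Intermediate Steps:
$f = 119$ ($f = -97 + 6^{3} = -97 + 216 = 119$)
$\frac{18106}{f} - \frac{41880}{v{\left(-125 \right)} \frac{1}{27612}} = \frac{18106}{119} - \frac{41880}{\left(-125\right) \frac{1}{27612}} = 18106 \cdot \frac{1}{119} - \frac{41880}{\left(-125\right) \frac{1}{27612}} = \frac{18106}{119} - \frac{41880}{- \frac{125}{27612}} = \frac{18106}{119} - - \frac{231278112}{25} = \frac{18106}{119} + \frac{231278112}{25} = \frac{27522547978}{2975}$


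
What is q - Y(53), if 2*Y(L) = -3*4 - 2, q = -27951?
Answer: -27944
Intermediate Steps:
Y(L) = -7 (Y(L) = (-3*4 - 2)/2 = (-12 - 2)/2 = (½)*(-14) = -7)
q - Y(53) = -27951 - 1*(-7) = -27951 + 7 = -27944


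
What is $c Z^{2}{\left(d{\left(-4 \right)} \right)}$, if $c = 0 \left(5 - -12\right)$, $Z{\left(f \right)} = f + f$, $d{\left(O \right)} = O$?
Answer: $0$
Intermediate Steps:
$Z{\left(f \right)} = 2 f$
$c = 0$ ($c = 0 \left(5 + 12\right) = 0 \cdot 17 = 0$)
$c Z^{2}{\left(d{\left(-4 \right)} \right)} = 0 \left(2 \left(-4\right)\right)^{2} = 0 \left(-8\right)^{2} = 0 \cdot 64 = 0$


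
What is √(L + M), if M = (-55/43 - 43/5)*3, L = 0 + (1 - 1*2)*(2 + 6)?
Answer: 34*I*√1505/215 ≈ 6.1349*I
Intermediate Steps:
L = -8 (L = 0 + (1 - 2)*8 = 0 - 1*8 = 0 - 8 = -8)
M = -6372/215 (M = (-55*1/43 - 43*⅕)*3 = (-55/43 - 43/5)*3 = -2124/215*3 = -6372/215 ≈ -29.637)
√(L + M) = √(-8 - 6372/215) = √(-8092/215) = 34*I*√1505/215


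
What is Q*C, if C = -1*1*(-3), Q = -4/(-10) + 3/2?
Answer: 57/10 ≈ 5.7000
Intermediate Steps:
Q = 19/10 (Q = -4*(-⅒) + 3*(½) = ⅖ + 3/2 = 19/10 ≈ 1.9000)
C = 3 (C = -1*(-3) = 3)
Q*C = (19/10)*3 = 57/10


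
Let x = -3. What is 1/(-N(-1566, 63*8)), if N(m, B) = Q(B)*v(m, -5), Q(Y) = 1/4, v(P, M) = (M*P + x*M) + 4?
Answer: -4/7849 ≈ -0.00050962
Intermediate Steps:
v(P, M) = 4 - 3*M + M*P (v(P, M) = (M*P - 3*M) + 4 = (-3*M + M*P) + 4 = 4 - 3*M + M*P)
Q(Y) = ¼
N(m, B) = 19/4 - 5*m/4 (N(m, B) = (4 - 3*(-5) - 5*m)/4 = (4 + 15 - 5*m)/4 = (19 - 5*m)/4 = 19/4 - 5*m/4)
1/(-N(-1566, 63*8)) = 1/(-(19/4 - 5/4*(-1566))) = 1/(-(19/4 + 3915/2)) = 1/(-1*7849/4) = 1/(-7849/4) = -4/7849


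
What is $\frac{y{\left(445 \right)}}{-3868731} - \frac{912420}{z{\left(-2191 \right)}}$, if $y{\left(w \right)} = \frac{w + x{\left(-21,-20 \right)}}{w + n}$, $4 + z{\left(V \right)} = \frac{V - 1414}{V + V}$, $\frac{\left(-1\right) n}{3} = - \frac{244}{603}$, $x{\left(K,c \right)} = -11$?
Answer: $\frac{7340287672928579402}{25561052613213} \approx 2.8717 \cdot 10^{5}$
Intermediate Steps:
$n = \frac{244}{201}$ ($n = - 3 \left(- \frac{244}{603}\right) = - 3 \left(\left(-244\right) \frac{1}{603}\right) = \left(-3\right) \left(- \frac{244}{603}\right) = \frac{244}{201} \approx 1.2139$)
$z{\left(V \right)} = -4 + \frac{-1414 + V}{2 V}$ ($z{\left(V \right)} = -4 + \frac{V - 1414}{V + V} = -4 + \frac{-1414 + V}{2 V}$)
$y{\left(w \right)} = \frac{-11 + w}{\frac{244}{201} + w}$ ($y{\left(w \right)} = \frac{w - 11}{w + \frac{244}{201}} = \frac{-11 + w}{\frac{244}{201} + w}$)
$\frac{y{\left(445 \right)}}{-3868731} - \frac{912420}{z{\left(-2191 \right)}} = \frac{201 \frac{1}{244 + 201 \cdot 445} \left(-11 + 445\right)}{-3868731} - \frac{912420}{- \frac{7}{2} - \frac{707}{-2191}} = 201 \frac{1}{244 + 89445} \cdot 434 \left(- \frac{1}{3868731}\right) - \frac{912420}{- \frac{7}{2} - - \frac{101}{313}} = 201 \cdot \frac{1}{89689} \cdot 434 \left(- \frac{1}{3868731}\right) - \frac{912420}{- \frac{7}{2} + \frac{101}{313}} = 201 \cdot \frac{1}{89689} \cdot 434 \left(- \frac{1}{3868731}\right) - \frac{912420}{- \frac{1989}{626}} = \frac{87234}{89689} \left(- \frac{1}{3868731}\right) - - \frac{63463880}{221} = - \frac{29078}{115660871553} + \frac{63463880}{221} = \frac{7340287672928579402}{25561052613213}$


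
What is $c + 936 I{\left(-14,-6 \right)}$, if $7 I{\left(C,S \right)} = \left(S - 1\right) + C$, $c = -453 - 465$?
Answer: $-3726$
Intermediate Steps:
$c = -918$
$I{\left(C,S \right)} = - \frac{1}{7} + \frac{C}{7} + \frac{S}{7}$ ($I{\left(C,S \right)} = \frac{\left(S - 1\right) + C}{7} = \frac{\left(-1 + S\right) + C}{7} = \frac{-1 + C + S}{7} = - \frac{1}{7} + \frac{C}{7} + \frac{S}{7}$)
$c + 936 I{\left(-14,-6 \right)} = -918 + 936 \left(- \frac{1}{7} + \frac{1}{7} \left(-14\right) + \frac{1}{7} \left(-6\right)\right) = -918 + 936 \left(- \frac{1}{7} - 2 - \frac{6}{7}\right) = -918 + 936 \left(-3\right) = -918 - 2808 = -3726$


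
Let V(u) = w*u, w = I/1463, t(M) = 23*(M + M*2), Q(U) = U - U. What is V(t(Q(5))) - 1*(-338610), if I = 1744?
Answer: 338610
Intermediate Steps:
Q(U) = 0
t(M) = 69*M (t(M) = 23*(M + 2*M) = 23*(3*M) = 69*M)
w = 1744/1463 ≈ 1.1921
V(u) = 1744*u/1463
V(t(Q(5))) - 1*(-338610) = 1744*(69*0)/1463 - 1*(-338610) = (1744/1463)*0 + 338610 = 0 + 338610 = 338610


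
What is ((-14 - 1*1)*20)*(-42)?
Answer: 12600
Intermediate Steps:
((-14 - 1*1)*20)*(-42) = ((-14 - 1)*20)*(-42) = -15*20*(-42) = -300*(-42) = 12600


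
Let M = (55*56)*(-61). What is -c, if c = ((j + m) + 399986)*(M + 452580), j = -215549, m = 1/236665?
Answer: -2310819491161640/47333 ≈ -4.8820e+10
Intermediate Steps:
M = -187880 (M = 3080*(-61) = -187880)
m = 1/236665 ≈ 4.2254e-6
c = 2310819491161640/47333 (c = ((-215549 + 1/236665) + 399986)*(-187880 + 452580) = (-51012904084/236665 + 399986)*264700 = (43649782606/236665)*264700 = 2310819491161640/47333 ≈ 4.8820e+10)
-c = -1*2310819491161640/47333 = -2310819491161640/47333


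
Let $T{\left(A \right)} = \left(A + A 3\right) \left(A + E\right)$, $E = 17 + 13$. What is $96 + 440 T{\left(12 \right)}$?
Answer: $887136$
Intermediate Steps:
$E = 30$
$T{\left(A \right)} = 4 A \left(30 + A\right)$ ($T{\left(A \right)} = \left(A + A 3\right) \left(A + 30\right) = \left(A + 3 A\right) \left(30 + A\right) = 4 A \left(30 + A\right)$)
$96 + 440 T{\left(12 \right)} = 96 + 440 \cdot 4 \cdot 12 \left(30 + 12\right) = 96 + 440 \cdot 4 \cdot 12 \cdot 42 = 96 + 440 \cdot 2016 = 96 + 887040 = 887136$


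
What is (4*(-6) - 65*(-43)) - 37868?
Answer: -35097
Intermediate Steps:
(4*(-6) - 65*(-43)) - 37868 = (-24 + 2795) - 37868 = 2771 - 37868 = -35097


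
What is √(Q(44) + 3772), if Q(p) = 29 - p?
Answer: 17*√13 ≈ 61.294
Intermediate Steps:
√(Q(44) + 3772) = √((29 - 1*44) + 3772) = √((29 - 44) + 3772) = √(-15 + 3772) = √3757 = 17*√13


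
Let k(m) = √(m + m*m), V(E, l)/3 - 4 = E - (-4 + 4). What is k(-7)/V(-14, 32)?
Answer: -√42/30 ≈ -0.21602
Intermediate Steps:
V(E, l) = 12 + 3*E (V(E, l) = 12 + 3*(E - (-4 + 4)) = 12 + 3*(E - 1*0) = 12 + 3*(E + 0) = 12 + 3*E)
k(m) = √(m + m²)
k(-7)/V(-14, 32) = √(-7*(1 - 7))/(12 + 3*(-14)) = √(-7*(-6))/(12 - 42) = √42/(-30) = √42*(-1/30) = -√42/30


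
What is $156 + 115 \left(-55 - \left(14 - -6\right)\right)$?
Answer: $-8469$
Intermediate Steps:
$156 + 115 \left(-55 - \left(14 - -6\right)\right) = 156 + 115 \left(-55 - \left(14 + 6\right)\right) = 156 + 115 \left(-55 - 20\right) = 156 + 115 \left(-75\right) = 156 - 8625 = -8469$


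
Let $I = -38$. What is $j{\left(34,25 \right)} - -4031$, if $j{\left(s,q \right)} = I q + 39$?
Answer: $3120$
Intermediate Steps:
$j{\left(s,q \right)} = 39 - 38 q$ ($j{\left(s,q \right)} = - 38 q + 39 = 39 - 38 q$)
$j{\left(34,25 \right)} - -4031 = \left(39 - 950\right) - -4031 = \left(39 - 950\right) + 4031 = -911 + 4031 = 3120$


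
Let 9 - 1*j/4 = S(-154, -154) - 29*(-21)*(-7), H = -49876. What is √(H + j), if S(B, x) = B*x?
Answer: 2*I*√31913 ≈ 357.28*I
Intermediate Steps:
j = -77776 (j = 36 - 4*(-154*(-154) - 29*(-21)*(-7)) = 36 - 4*(23716 - (-609)*(-7)) = 36 - 4*(23716 - 1*4263) = 36 - 4*(23716 - 4263) = 36 - 4*19453 = 36 - 77812 = -77776)
√(H + j) = √(-49876 - 77776) = √(-127652) = 2*I*√31913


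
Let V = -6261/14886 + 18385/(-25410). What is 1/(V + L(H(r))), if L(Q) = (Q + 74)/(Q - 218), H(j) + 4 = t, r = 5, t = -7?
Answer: -160407401/227656559 ≈ -0.70460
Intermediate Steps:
H(j) = -11 (H(j) = -4 - 7 = -11)
L(Q) = (74 + Q)/(-218 + Q)
V = -801428/700469 (V = -6261*1/14886 + 18385*(-1/25410) = -2087/4962 - 3677/5082 = -801428/700469 ≈ -1.1441)
1/(V + L(H(r))) = 1/(-801428/700469 + (74 - 11)/(-218 - 11)) = 1/(-801428/700469 + 63/(-229)) = 1/(-801428/700469 - 1/229*63) = 1/(-801428/700469 - 63/229) = 1/(-227656559/160407401) = -160407401/227656559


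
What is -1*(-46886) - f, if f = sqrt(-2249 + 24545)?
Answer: 46886 - 2*sqrt(5574) ≈ 46737.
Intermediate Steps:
f = 2*sqrt(5574) (f = sqrt(22296) = 2*sqrt(5574) ≈ 149.32)
-1*(-46886) - f = -1*(-46886) - 2*sqrt(5574) = 46886 - 2*sqrt(5574)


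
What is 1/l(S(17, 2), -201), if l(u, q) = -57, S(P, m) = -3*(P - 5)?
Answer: -1/57 ≈ -0.017544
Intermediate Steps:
S(P, m) = 15 - 3*P (S(P, m) = -3*(-5 + P) = 15 - 3*P)
1/l(S(17, 2), -201) = 1/(-57) = -1/57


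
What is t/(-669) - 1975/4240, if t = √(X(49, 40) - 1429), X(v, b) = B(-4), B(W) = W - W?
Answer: -395/848 - I*√1429/669 ≈ -0.4658 - 0.056505*I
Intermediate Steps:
B(W) = 0
X(v, b) = 0
t = I*√1429 (t = √(0 - 1429) = √(-1429) = I*√1429 ≈ 37.802*I)
t/(-669) - 1975/4240 = (I*√1429)/(-669) - 1975/4240 = (I*√1429)*(-1/669) - 1975*1/4240 = -I*√1429/669 - 395/848 = -395/848 - I*√1429/669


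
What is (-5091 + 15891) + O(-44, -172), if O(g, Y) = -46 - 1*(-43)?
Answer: 10797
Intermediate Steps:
O(g, Y) = -3 (O(g, Y) = -46 + 43 = -3)
(-5091 + 15891) + O(-44, -172) = (-5091 + 15891) - 3 = 10800 - 3 = 10797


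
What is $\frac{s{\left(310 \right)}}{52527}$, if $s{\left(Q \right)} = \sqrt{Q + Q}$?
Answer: $\frac{2 \sqrt{155}}{52527} \approx 0.00047404$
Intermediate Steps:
$s{\left(Q \right)} = \sqrt{2} \sqrt{Q}$ ($s{\left(Q \right)} = \sqrt{2 Q} = \sqrt{2} \sqrt{Q}$)
$\frac{s{\left(310 \right)}}{52527} = \frac{\sqrt{2} \sqrt{310}}{52527} = 2 \sqrt{155} \cdot \frac{1}{52527} = \frac{2 \sqrt{155}}{52527}$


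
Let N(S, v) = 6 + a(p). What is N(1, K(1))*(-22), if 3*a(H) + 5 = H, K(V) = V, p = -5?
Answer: -176/3 ≈ -58.667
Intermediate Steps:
a(H) = -5/3 + H/3
N(S, v) = 8/3 (N(S, v) = 6 + (-5/3 + (⅓)*(-5)) = 6 + (-5/3 - 5/3) = 6 - 10/3 = 8/3)
N(1, K(1))*(-22) = (8/3)*(-22) = -176/3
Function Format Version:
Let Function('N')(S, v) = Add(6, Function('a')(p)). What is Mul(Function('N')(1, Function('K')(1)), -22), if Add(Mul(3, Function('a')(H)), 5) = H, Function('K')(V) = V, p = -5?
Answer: Rational(-176, 3) ≈ -58.667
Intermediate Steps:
Function('a')(H) = Add(Rational(-5, 3), Mul(Rational(1, 3), H))
Function('N')(S, v) = Rational(8, 3) (Function('N')(S, v) = Add(6, Add(Rational(-5, 3), Mul(Rational(1, 3), -5))) = Add(6, Add(Rational(-5, 3), Rational(-5, 3))) = Add(6, Rational(-10, 3)) = Rational(8, 3))
Mul(Function('N')(1, Function('K')(1)), -22) = Mul(Rational(8, 3), -22) = Rational(-176, 3)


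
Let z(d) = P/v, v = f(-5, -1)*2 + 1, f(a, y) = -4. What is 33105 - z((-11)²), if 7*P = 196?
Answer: 33109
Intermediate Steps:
P = 28 (P = (⅐)*196 = 28)
v = -7 (v = -4*2 + 1 = -8 + 1 = -7)
z(d) = -4 (z(d) = 28/(-7) = 28*(-⅐) = -4)
33105 - z((-11)²) = 33105 - 1*(-4) = 33105 + 4 = 33109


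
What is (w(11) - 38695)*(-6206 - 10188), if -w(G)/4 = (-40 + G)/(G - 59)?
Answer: 3806432693/6 ≈ 6.3441e+8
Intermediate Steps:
w(G) = -4*(-40 + G)/(-59 + G) (w(G) = -4*(-40 + G)/(G - 59) = -4*(-40 + G)/(-59 + G))
(w(11) - 38695)*(-6206 - 10188) = (4*(40 - 1*11)/(-59 + 11) - 38695)*(-6206 - 10188) = (4*(40 - 11)/(-48) - 38695)*(-16394) = (4*(-1/48)*29 - 38695)*(-16394) = (-29/12 - 38695)*(-16394) = -464369/12*(-16394) = 3806432693/6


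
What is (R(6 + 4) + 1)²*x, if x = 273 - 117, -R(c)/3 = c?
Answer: 131196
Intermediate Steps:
R(c) = -3*c
x = 156
(R(6 + 4) + 1)²*x = (-3*(6 + 4) + 1)²*156 = (-3*10 + 1)²*156 = (-30 + 1)²*156 = (-29)²*156 = 841*156 = 131196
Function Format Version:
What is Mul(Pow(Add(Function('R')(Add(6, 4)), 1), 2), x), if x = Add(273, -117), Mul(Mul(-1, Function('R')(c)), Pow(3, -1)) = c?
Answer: 131196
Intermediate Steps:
Function('R')(c) = Mul(-3, c)
x = 156
Mul(Pow(Add(Function('R')(Add(6, 4)), 1), 2), x) = Mul(Pow(Add(Mul(-3, Add(6, 4)), 1), 2), 156) = Mul(Pow(Add(Mul(-3, 10), 1), 2), 156) = Mul(Pow(Add(-30, 1), 2), 156) = Mul(Pow(-29, 2), 156) = Mul(841, 156) = 131196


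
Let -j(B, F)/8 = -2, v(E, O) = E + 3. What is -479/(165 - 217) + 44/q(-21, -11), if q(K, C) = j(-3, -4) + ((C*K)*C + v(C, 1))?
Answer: 1211019/131716 ≈ 9.1942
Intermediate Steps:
v(E, O) = 3 + E
j(B, F) = 16 (j(B, F) = -8*(-2) = 16)
q(K, C) = 19 + C + K*C² (q(K, C) = 16 + ((C*K)*C + (3 + C)) = 16 + (K*C² + (3 + C)) = 16 + (3 + C + K*C²) = 19 + C + K*C²)
-479/(165 - 217) + 44/q(-21, -11) = -479/(165 - 217) + 44/(19 - 11 - 21*(-11)²) = -479/(-52) + 44/(19 - 11 - 21*121) = -479*(-1/52) + 44/(19 - 11 - 2541) = 479/52 + 44/(-2533) = 479/52 + 44*(-1/2533) = 479/52 - 44/2533 = 1211019/131716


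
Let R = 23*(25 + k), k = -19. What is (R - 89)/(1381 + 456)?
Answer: 49/1837 ≈ 0.026674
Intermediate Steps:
R = 138 (R = 23*(25 - 19) = 23*6 = 138)
(R - 89)/(1381 + 456) = (138 - 89)/(1381 + 456) = 49/1837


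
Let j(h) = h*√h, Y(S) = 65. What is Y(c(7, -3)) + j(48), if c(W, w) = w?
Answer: 65 + 192*√3 ≈ 397.55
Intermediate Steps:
j(h) = h^(3/2)
Y(c(7, -3)) + j(48) = 65 + 48^(3/2) = 65 + 192*√3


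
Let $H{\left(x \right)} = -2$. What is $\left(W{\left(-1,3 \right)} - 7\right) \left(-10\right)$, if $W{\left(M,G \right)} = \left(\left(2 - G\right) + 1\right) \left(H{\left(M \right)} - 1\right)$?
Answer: $70$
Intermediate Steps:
$W{\left(M,G \right)} = -9 + 3 G$ ($W{\left(M,G \right)} = \left(\left(2 - G\right) + 1\right) \left(-2 - 1\right) = \left(3 - G\right) \left(-3\right) = -9 + 3 G$)
$\left(W{\left(-1,3 \right)} - 7\right) \left(-10\right) = \left(\left(-9 + 3 \cdot 3\right) - 7\right) \left(-10\right) = \left(\left(-9 + 9\right) - 7\right) \left(-10\right) = \left(0 - 7\right) \left(-10\right) = \left(-7\right) \left(-10\right) = 70$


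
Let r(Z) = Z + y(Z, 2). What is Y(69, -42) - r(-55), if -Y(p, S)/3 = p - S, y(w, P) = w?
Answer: -223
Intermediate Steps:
Y(p, S) = -3*p + 3*S (Y(p, S) = -3*(p - S) = -3*p + 3*S)
r(Z) = 2*Z (r(Z) = Z + Z = 2*Z)
Y(69, -42) - r(-55) = (-3*69 + 3*(-42)) - 2*(-55) = (-207 - 126) - 1*(-110) = -333 + 110 = -223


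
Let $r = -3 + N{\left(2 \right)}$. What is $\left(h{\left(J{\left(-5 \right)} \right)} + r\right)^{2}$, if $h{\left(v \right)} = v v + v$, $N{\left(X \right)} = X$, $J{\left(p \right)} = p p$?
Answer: $421201$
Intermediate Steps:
$J{\left(p \right)} = p^{2}$
$h{\left(v \right)} = v + v^{2}$ ($h{\left(v \right)} = v^{2} + v = v + v^{2}$)
$r = -1$ ($r = -3 + 2 = -1$)
$\left(h{\left(J{\left(-5 \right)} \right)} + r\right)^{2} = \left(\left(-5\right)^{2} \left(1 + \left(-5\right)^{2}\right) - 1\right)^{2} = \left(25 \left(1 + 25\right) - 1\right)^{2} = \left(25 \cdot 26 - 1\right)^{2} = \left(650 - 1\right)^{2} = 649^{2} = 421201$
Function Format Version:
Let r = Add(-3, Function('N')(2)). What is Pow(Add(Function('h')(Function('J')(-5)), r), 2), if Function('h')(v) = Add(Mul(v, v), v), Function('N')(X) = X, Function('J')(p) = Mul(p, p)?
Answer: 421201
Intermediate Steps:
Function('J')(p) = Pow(p, 2)
Function('h')(v) = Add(v, Pow(v, 2)) (Function('h')(v) = Add(Pow(v, 2), v) = Add(v, Pow(v, 2)))
r = -1 (r = Add(-3, 2) = -1)
Pow(Add(Function('h')(Function('J')(-5)), r), 2) = Pow(Add(Mul(Pow(-5, 2), Add(1, Pow(-5, 2))), -1), 2) = Pow(Add(Mul(25, Add(1, 25)), -1), 2) = Pow(Add(Mul(25, 26), -1), 2) = Pow(Add(650, -1), 2) = Pow(649, 2) = 421201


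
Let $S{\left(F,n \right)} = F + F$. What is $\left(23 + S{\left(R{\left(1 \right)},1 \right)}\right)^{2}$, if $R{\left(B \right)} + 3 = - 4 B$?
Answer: $81$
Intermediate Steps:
$R{\left(B \right)} = -3 - 4 B$
$S{\left(F,n \right)} = 2 F$
$\left(23 + S{\left(R{\left(1 \right)},1 \right)}\right)^{2} = \left(23 + 2 \left(-3 - 4\right)\right)^{2} = \left(23 + 2 \left(-7\right)\right)^{2} = \left(23 - 14\right)^{2} = 9^{2} = 81$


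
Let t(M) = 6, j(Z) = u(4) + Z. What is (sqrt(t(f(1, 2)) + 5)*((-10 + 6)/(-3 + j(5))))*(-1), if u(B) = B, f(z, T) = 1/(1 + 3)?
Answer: 2*sqrt(11)/3 ≈ 2.2111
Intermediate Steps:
f(z, T) = 1/4
j(Z) = 4 + Z
(sqrt(t(f(1, 2)) + 5)*((-10 + 6)/(-3 + j(5))))*(-1) = (sqrt(6 + 5)*((-10 + 6)/(-3 + (4 + 5))))*(-1) = (sqrt(11)*(-4/(-3 + 9)))*(-1) = (sqrt(11)*(-4/6))*(-1) = (sqrt(11)*(-4*1/6))*(-1) = (sqrt(11)*(-2/3))*(-1) = -2*sqrt(11)/3*(-1) = 2*sqrt(11)/3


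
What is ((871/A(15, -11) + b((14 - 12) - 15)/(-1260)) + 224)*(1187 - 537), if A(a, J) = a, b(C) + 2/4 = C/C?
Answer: 46202455/252 ≈ 1.8334e+5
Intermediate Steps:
b(C) = 1/2 (b(C) = -1/2 + C/C = -1/2 + 1 = 1/2)
((871/A(15, -11) + b((14 - 12) - 15)/(-1260)) + 224)*(1187 - 537) = ((871/15 + (1/2)/(-1260)) + 224)*(1187 - 537) = ((871*(1/15) + (1/2)*(-1/1260)) + 224)*650 = ((871/15 - 1/2520) + 224)*650 = (146327/2520 + 224)*650 = (710807/2520)*650 = 46202455/252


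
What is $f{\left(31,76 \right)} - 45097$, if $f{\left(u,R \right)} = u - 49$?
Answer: $-45115$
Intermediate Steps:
$f{\left(u,R \right)} = -49 + u$
$f{\left(31,76 \right)} - 45097 = \left(-49 + 31\right) - 45097 = -18 - 45097 = -45115$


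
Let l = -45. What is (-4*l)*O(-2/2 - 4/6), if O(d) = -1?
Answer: -180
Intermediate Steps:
(-4*l)*O(-2/2 - 4/6) = -4*(-45)*(-1) = 180*(-1) = -180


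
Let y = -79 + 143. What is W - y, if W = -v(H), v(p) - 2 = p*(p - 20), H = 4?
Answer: -2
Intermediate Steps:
v(p) = 2 + p*(-20 + p) (v(p) = 2 + p*(p - 20) = 2 + p*(-20 + p))
y = 64
W = 62 (W = -(2 + 4² - 20*4) = -(2 + 16 - 80) = -1*(-62) = 62)
W - y = 62 - 1*64 = 62 - 64 = -2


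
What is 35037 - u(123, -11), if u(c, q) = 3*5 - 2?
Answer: 35024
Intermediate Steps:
u(c, q) = 13 (u(c, q) = 15 - 2 = 13)
35037 - u(123, -11) = 35037 - 1*13 = 35037 - 13 = 35024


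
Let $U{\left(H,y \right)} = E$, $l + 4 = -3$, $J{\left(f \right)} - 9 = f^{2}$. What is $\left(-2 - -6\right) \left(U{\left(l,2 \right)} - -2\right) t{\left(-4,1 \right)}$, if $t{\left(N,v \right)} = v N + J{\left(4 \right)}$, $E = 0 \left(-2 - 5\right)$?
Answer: $168$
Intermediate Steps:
$J{\left(f \right)} = 9 + f^{2}$
$l = -7$ ($l = -4 - 3 = -7$)
$E = 0$ ($E = 0 \left(-7\right) = 0$)
$U{\left(H,y \right)} = 0$
$t{\left(N,v \right)} = 25 + N v$ ($t{\left(N,v \right)} = v N + \left(9 + 4^{2}\right) = N v + \left(9 + 16\right) = N v + 25 = 25 + N v$)
$\left(-2 - -6\right) \left(U{\left(l,2 \right)} - -2\right) t{\left(-4,1 \right)} = \left(-2 - -6\right) \left(0 - -2\right) \left(25 - 4\right) = \left(-2 + 6\right) \left(0 + 2\right) \left(25 - 4\right) = 4 \cdot 2 \cdot 21 = 8 \cdot 21 = 168$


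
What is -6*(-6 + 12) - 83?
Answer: -119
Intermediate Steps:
-6*(-6 + 12) - 83 = -6*6 - 83 = -36 - 83 = -119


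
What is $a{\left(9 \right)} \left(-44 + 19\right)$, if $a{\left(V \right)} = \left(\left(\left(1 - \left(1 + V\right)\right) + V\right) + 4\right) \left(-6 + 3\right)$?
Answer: $300$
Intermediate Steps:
$a{\left(V \right)} = -12$ ($a{\left(V \right)} = \left(\left(- V + V\right) + 4\right) \left(-3\right) = \left(0 + 4\right) \left(-3\right) = 4 \left(-3\right) = -12$)
$a{\left(9 \right)} \left(-44 + 19\right) = - 12 \left(-44 + 19\right) = \left(-12\right) \left(-25\right) = 300$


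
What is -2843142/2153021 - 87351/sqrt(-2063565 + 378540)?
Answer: -2843142/2153021 + 29117*I*sqrt(7489)/37445 ≈ -1.3205 + 67.292*I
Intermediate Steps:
-2843142/2153021 - 87351/sqrt(-2063565 + 378540) = -2843142*1/2153021 - 87351*(-I*sqrt(7489)/112335) = -2843142/2153021 - 87351*(-I*sqrt(7489)/112335) = -2843142/2153021 - (-29117)*I*sqrt(7489)/37445 = -2843142/2153021 + 29117*I*sqrt(7489)/37445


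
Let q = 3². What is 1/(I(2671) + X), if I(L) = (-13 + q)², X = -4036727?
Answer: -1/4036711 ≈ -2.4773e-7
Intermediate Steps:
q = 9
I(L) = 16 (I(L) = (-13 + 9)² = (-4)² = 16)
1/(I(2671) + X) = 1/(16 - 4036727) = 1/(-4036711) = -1/4036711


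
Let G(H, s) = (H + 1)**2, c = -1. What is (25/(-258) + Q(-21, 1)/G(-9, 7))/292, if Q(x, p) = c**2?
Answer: -671/2410752 ≈ -0.00027834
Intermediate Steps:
G(H, s) = (1 + H)**2
Q(x, p) = 1 (Q(x, p) = (-1)**2 = 1)
(25/(-258) + Q(-21, 1)/G(-9, 7))/292 = (25/(-258) + 1/(1 - 9)**2)/292 = (25*(-1/258) + 1/(-8)**2)*(1/292) = (-25/258 + 1/64)*(1/292) = -671/8256*1/292 = -671/2410752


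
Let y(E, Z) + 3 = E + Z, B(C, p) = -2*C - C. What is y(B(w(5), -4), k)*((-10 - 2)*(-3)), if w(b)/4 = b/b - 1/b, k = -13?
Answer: -4608/5 ≈ -921.60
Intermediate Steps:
w(b) = 4 - 4/b (w(b) = 4*(b/b - 1/b) = 4*(1 - 1/b) = 4 - 4/b)
B(C, p) = -3*C
y(E, Z) = -3 + E + Z (y(E, Z) = -3 + (E + Z) = -3 + E + Z)
y(B(w(5), -4), k)*((-10 - 2)*(-3)) = (-3 - 3*(4 - 4/5) - 13)*((-10 - 2)*(-3)) = (-3 - 3*(4 - 4*⅕) - 13)*(-12*(-3)) = (-3 - 3*(4 - ⅘) - 13)*36 = (-3 - 3*16/5 - 13)*36 = (-3 - 48/5 - 13)*36 = -128/5*36 = -4608/5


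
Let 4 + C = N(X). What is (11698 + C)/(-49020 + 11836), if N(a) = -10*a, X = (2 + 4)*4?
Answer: -69/224 ≈ -0.30804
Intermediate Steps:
X = 24 (X = 6*4 = 24)
C = -244 (C = -4 - 10*24 = -4 - 240 = -244)
(11698 + C)/(-49020 + 11836) = (11698 - 244)/(-49020 + 11836) = 11454/(-37184) = 11454*(-1/37184) = -69/224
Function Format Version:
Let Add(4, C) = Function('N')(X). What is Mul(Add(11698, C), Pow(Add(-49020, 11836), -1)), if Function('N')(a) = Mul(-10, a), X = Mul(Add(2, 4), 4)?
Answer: Rational(-69, 224) ≈ -0.30804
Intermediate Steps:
X = 24 (X = Mul(6, 4) = 24)
C = -244 (C = Add(-4, Mul(-10, 24)) = Add(-4, -240) = -244)
Mul(Add(11698, C), Pow(Add(-49020, 11836), -1)) = Mul(Add(11698, -244), Pow(Add(-49020, 11836), -1)) = Mul(11454, Pow(-37184, -1)) = Mul(11454, Rational(-1, 37184)) = Rational(-69, 224)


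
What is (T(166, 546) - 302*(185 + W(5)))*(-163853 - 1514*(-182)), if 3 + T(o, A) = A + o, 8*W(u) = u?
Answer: -24729161305/4 ≈ -6.1823e+9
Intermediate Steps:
W(u) = u/8
T(o, A) = -3 + A + o (T(o, A) = -3 + (A + o) = -3 + A + o)
(T(166, 546) - 302*(185 + W(5)))*(-163853 - 1514*(-182)) = ((-3 + 546 + 166) - 302*(185 + (1/8)*5))*(-163853 - 1514*(-182)) = (709 - 302*(185 + 5/8))*(-163853 + 275548) = (709 - 302*1485/8)*111695 = (709 - 224235/4)*111695 = -221399/4*111695 = -24729161305/4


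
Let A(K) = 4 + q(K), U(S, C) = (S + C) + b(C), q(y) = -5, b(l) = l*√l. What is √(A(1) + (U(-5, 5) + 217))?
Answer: √(216 + 5*√5) ≈ 15.073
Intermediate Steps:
b(l) = l^(3/2)
U(S, C) = C + S + C^(3/2) (U(S, C) = (S + C) + C^(3/2) = (C + S) + C^(3/2) = C + S + C^(3/2))
A(K) = -1 (A(K) = 4 - 5 = -1)
√(A(1) + (U(-5, 5) + 217)) = √(-1 + ((5 - 5 + 5^(3/2)) + 217)) = √(-1 + ((5 - 5 + 5*√5) + 217)) = √(-1 + (5*√5 + 217)) = √(-1 + (217 + 5*√5)) = √(216 + 5*√5)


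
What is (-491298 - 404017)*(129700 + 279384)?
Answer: -366259041460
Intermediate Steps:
(-491298 - 404017)*(129700 + 279384) = -895315*409084 = -366259041460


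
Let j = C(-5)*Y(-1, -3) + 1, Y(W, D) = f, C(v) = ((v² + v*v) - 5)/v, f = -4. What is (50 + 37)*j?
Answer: 3219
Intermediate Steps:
C(v) = (-5 + 2*v²)/v (C(v) = ((v² + v²) - 5)/v = (2*v² - 5)/v = (-5 + 2*v²)/v)
Y(W, D) = -4
j = 37 (j = (-5/(-5) + 2*(-5))*(-4) + 1 = (-5*(-⅕) - 10)*(-4) + 1 = (1 - 10)*(-4) + 1 = -9*(-4) + 1 = 36 + 1 = 37)
(50 + 37)*j = (50 + 37)*37 = 87*37 = 3219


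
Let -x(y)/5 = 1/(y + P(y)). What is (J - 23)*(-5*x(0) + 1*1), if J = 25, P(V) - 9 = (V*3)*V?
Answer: 68/9 ≈ 7.5556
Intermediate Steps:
P(V) = 9 + 3*V**2 (P(V) = 9 + (V*3)*V = 9 + (3*V)*V = 9 + 3*V**2)
x(y) = -5/(9 + y + 3*y**2) (x(y) = -5/(y + (9 + 3*y**2)) = -5/(9 + y + 3*y**2))
(J - 23)*(-5*x(0) + 1*1) = (25 - 23)*(-(-25)/(9 + 0 + 3*0**2) + 1*1) = 2*(-(-25)/(9 + 0 + 3*0) + 1) = 2*(-(-25)/(9 + 0 + 0) + 1) = 2*(-(-25)/9 + 1) = 2*(-5*(-5/9) + 1) = 2*(25/9 + 1) = 2*(34/9) = 68/9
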